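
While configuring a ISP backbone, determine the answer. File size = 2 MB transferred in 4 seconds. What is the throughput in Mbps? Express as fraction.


Given: file = 2 MB, time = 4 s
File in Mb = 2 * 8 = 16 Mb
Throughput = 16 / 4 Mbps
Throughput = 4 Mbps

4


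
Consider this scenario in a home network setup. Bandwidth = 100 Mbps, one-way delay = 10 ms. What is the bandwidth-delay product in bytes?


Given: bandwidth = 100 Mbps, delay = 10 ms
BDP in bits = 100 * 10^6 * 10 / 1000
BDP in bits = 1000000
BDP in bytes = 1000000 / 8 = 125000

125000


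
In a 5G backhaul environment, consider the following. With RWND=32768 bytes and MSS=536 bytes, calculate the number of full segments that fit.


Given: RWND = 32768 bytes, MSS = 536 bytes
Full segments = floor(RWND / MSS)
Full segments = floor(32768 / 536)
Full segments = floor(61.1343) = 61

61


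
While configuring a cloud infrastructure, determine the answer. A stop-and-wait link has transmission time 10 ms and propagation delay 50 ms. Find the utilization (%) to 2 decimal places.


Given: Ttrans = 10 ms, Tprop = 50 ms
RTT = 2 * Tprop = 2 * 50 = 100 ms
U = Ttrans / (Ttrans + RTT)
U = 10 / (10 + 100)
U = 10 / 110 = 0.090909
U% = 9.09%

9.09


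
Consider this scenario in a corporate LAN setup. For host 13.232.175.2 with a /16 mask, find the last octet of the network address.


Given: IP = 13.232.175.2, prefix = /16
Subnet mask = 255.255.0.0
Last octet of IP: 2
Last octet of mask: 0
Network last octet = 2 AND 0 = 0

0


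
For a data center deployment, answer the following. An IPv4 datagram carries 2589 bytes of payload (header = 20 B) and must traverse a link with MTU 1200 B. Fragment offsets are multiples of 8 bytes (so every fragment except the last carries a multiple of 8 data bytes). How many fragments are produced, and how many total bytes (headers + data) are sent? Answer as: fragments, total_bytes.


Max data per non-final fragment = floor((MTU - header)/8)*8 = floor((1200 - 20)/8)*8 = floor(1180/8)*8 = 1176 B
Final fragment needs no 8-byte alignment: it can carry up to MTU - header = 1180 B
Non-final fragments needed = ceil((payload - 1180) / 1176) = ceil(1409/1176) = ceil(1.1981) = 2
Number of fragments = 2 + 1 = 3
Fragment sizes (data): 2 * 1176 B + 237 B (last, 237 <= 1180 OK)
Total bytes sent = payload + n_frags * header = 2589 + 3*20 = 2589 + 60 = 2649 B

3, 2649


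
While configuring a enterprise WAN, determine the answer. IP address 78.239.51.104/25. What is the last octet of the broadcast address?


Given: IP = 78.239.51.104, prefix = /25
Host bits = 32 - 25 = 7
Network last octet = 104 AND mask = 0
Host part size = 2^7 - 1 = 127
Broadcast last octet = 0 OR 127 = 127

127


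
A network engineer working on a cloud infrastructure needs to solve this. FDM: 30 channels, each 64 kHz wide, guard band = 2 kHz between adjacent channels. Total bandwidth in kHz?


Given: 30 channels, 64 kHz each, guard = 2 kHz
Channel bandwidth = 30 * 64 = 1920 kHz
Guard bands = 29 gaps * 2 kHz = 58 kHz
Total = 1920 + 58 = 1978 kHz

1978


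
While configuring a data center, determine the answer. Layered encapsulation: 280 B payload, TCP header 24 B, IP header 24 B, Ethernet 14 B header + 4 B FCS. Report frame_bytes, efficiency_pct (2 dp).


TCP segment = 280 + 24 = 304 B
IP packet = 304 + 24 = 328 B
Ethernet frame = 328 + 14 + 4 = 346 B
Efficiency = app / frame = 280 / 346 = 0.809249 = 80.9249% -> 80.92% (2 dp)

346, 80.92


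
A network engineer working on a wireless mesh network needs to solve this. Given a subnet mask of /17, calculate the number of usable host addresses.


Given: subnet mask /17
Host bits = 32 - 17 = 15
Total addresses = 2^15 = 32768
Usable hosts = 32768 - 2 (network + broadcast) = 32766

32766


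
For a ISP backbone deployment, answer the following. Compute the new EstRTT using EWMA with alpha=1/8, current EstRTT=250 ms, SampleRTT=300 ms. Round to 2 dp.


Given: EstRTT = 250 ms, SampleRTT = 300 ms, alpha = 1/8
New EstRTT = (1 - alpha) * EstRTT + alpha * SampleRTT
(7/8) * 250 = 218.75
(1/8) * 300 = 37.5
New EstRTT = 218.75 + 37.5 = 256.25 ms -> 256.25 ms (2 dp)

256.25


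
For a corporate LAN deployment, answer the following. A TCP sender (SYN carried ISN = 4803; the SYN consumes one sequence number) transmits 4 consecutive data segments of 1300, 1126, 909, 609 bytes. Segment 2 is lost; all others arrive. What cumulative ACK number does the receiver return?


SYN uses sequence number 4803; first data byte = ISN + 1 = 4804.
Segment 1: SEQ = 4804, len = 1300 B, covers [4804, 6103]
Segment 2: SEQ = 6104, len = 1126 B, covers [6104, 7229] [LOST]
Segment 3: SEQ = 7230, len = 909 B, covers [7230, 8138]
Segment 4: SEQ = 8139, len = 609 B, covers [8139, 8747]
In-order data received: bytes [4804, 6103] (segments 1..1).
Segment 2 missing -> gap begins at byte 6104; later segments buffered out of order.
Cumulative ACK = next expected in-order byte = 4804 + 1300 = 6104

6104


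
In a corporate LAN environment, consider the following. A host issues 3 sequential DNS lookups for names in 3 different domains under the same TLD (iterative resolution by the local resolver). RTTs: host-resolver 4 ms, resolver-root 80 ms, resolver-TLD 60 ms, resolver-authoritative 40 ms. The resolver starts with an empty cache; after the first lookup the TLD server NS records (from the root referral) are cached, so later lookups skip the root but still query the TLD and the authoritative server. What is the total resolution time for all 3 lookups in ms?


Lookup 1 (cold cache): local + root + TLD + auth = 4 + 80 + 60 + 40 = 184 ms
Lookups 2..3 (TLD NS cached -> skip root; new domain -> still ask TLD and auth): local + TLD + auth = 4 + 60 + 40 = 104 ms each
Remaining 2 lookups: 2 * 104 = 208 ms
Total = 184 + 208 = 392 ms

392


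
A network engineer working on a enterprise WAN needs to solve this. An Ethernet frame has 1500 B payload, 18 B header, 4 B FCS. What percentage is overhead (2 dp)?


Given: payload = 1500 B, header = 18 B, trailer = 4 B
Overhead bytes = header + trailer = 18 + 4 = 22
Total frame = payload + overhead = 1500 + 22 = 1522
Overhead % = 22 / 1522 * 100 = 1.4455% -> 1.45% (2 dp)

1.45


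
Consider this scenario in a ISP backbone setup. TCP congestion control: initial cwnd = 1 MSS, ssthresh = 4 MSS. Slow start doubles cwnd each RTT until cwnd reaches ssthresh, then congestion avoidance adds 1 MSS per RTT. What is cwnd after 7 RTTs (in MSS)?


RTT 0: cwnd = 1 MSS (initial)
RTT 1: cwnd = 2 MSS (slow start, doubled)
RTT 2: cwnd = 4 MSS (slow start, doubled)
RTT 3: cwnd = 5 MSS (congestion avoidance, +1)
RTT 4: cwnd = 6 MSS (congestion avoidance, +1)
RTT 5: cwnd = 7 MSS (congestion avoidance, +1)
RTT 6: cwnd = 8 MSS (congestion avoidance, +1)
RTT 7: cwnd = 9 MSS (congestion avoidance, +1)

9


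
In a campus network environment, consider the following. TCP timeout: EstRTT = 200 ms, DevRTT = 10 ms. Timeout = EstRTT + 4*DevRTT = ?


Given: EstRTT = 200 ms, DevRTT = 10 ms
Timeout = EstRTT + 4 * DevRTT
4 * DevRTT = 4 * 10 = 40
Timeout = 200 + 40 = 240 ms

240


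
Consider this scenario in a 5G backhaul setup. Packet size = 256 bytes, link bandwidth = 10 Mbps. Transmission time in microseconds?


Given: packet = 256 bytes, bandwidth = 10 Mbps
Packet in bits = 256 * 8 = 2048 bits
Bandwidth = 10 * 10^6 = 10000000 bps
Time = 2048 / 10000000 seconds
Time in us = 2048 * 10^6 / 10000000 = 204.8

204.8


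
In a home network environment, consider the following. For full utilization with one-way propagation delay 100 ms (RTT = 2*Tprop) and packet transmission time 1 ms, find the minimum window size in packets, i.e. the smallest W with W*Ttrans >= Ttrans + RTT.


Given: Ttrans = 1 ms, RTT = 200 ms (= 2 * Tprop, Tprop = 100 ms)
Time until first ACK returns = Ttrans + RTT = 1 + 200 = 201 ms
Need W * Ttrans >= Ttrans + RTT  ->  W >= (Ttrans + RTT) / Ttrans
(Ttrans + RTT) / Ttrans = 201 / 1 = 201
W_min = ceil(201) = 201

201


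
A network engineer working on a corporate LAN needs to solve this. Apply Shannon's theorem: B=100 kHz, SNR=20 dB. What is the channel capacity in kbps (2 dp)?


Given: B = 100 kHz, SNR = 20 dB
SNR linear = 10^(20/10) = 100
1 + SNR = 101
log2(101) = 6.6582114828
C = 100 * 1000 * 6.6582114828 = 665821.1483 bps
C = 665.821148 kbps -> 665.82 kbps (2 dp)

665.82


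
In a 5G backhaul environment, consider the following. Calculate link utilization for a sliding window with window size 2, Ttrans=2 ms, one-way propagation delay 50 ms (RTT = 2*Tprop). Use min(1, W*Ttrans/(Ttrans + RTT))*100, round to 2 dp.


Given: W = 2, Ttrans = 2 ms, RTT = 100 ms (= 2 * Tprop, Tprop = 50 ms)
Cycle time = Ttrans + RTT = 2 + 100 = 102 ms (first packet sent until its ACK returns)
W * Ttrans = 2 * 2 = 4 ms of sending per cycle
W * Ttrans / (Ttrans + RTT) = 4 / 102 = 0.039216
U = min(1, 0.039216) = 0.039216
U% = 3.92%

3.92


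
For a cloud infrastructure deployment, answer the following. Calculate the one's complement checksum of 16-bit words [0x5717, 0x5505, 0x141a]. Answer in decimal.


Given words: [0x5717, 0x5505, 0x141a]
Step 1: Sum all words
Raw sum = 22295 + 21765 + 5146 = 49206
One's complement = ~49206 & 0xFFFF = 16329

16329


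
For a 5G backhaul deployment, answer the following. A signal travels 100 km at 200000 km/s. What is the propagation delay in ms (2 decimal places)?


Given: distance = 100 km, speed = 200000 km/s
Delay = distance / speed = 100 / 200000 seconds
Delay in ms = 100 * 1000 / 200000
Delay = 0.5000 ms
Rounded to 2 dp = 0.50 ms

0.50


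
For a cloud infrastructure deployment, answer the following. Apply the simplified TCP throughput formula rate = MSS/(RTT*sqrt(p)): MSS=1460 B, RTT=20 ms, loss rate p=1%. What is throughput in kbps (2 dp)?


Given: MSS = 1460 bytes, RTT = 20 ms, loss = 1%
RTT in seconds = 20 / 1000 = 0.02
Loss rate = 1% = 0.01
sqrt(loss) = sqrt(0.01) = 0.1
Throughput (bytes/s) = 1460 / (0.02 * 0.1) = 730000.0000
Throughput (kbps) = 730000.0000 * 8 / 1000 = 5840.000000 -> 5840.00 kbps (2 dp)

5840.00


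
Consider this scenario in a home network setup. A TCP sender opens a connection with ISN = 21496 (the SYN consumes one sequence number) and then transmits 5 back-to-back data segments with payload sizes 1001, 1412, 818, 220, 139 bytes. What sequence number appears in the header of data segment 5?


The SYN occupies sequence number ISN = 21496, so the first data byte is ISN + 1 = 21497.
SEQ of data segment i = (ISN + 1) + sum of payload sizes of segments 1..i-1.
Segment 1: SEQ = 21497, payload = 1001 bytes
Segment 2: SEQ = 22498, payload = 1412 bytes
Segment 3: SEQ = 23910, payload = 818 bytes
Segment 4: SEQ = 24728, payload = 220 bytes
Segment 5: SEQ = 24948, payload = 139 bytes
SEQ of segment 5 = 21497 + 1001 + 1412 + 818 + 220 = 24948

24948


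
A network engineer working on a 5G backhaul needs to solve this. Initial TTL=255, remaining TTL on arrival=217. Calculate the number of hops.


Given: initial TTL = 255, received TTL = 217
Hops = initial TTL - received TTL
Hops = 255 - 217 = 38

38


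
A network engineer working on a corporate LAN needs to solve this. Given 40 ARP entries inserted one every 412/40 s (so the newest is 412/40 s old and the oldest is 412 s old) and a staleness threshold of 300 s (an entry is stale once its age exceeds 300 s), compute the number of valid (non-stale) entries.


Ages are k * 412/40 s for k = 1..40 (spacing = 10.3000 s).
Entry k is valid iff k * 412/40 <= 300 iff k <= 40 * 300 / 412 = 29.1262
n_valid = floor(29.1262) = 29
(n_stale = 40 - 29 = 11)

29


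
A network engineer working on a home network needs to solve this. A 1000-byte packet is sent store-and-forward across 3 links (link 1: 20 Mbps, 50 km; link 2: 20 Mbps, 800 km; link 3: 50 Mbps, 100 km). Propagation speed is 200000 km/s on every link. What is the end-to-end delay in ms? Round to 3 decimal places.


Packet = 1000 bytes = 8000 bits. Store-and-forward: sum (t_trans + t_prop) per link.
Link 1: t_trans = 8000/(20*10^6) s = 0.4000 ms; t_prop = 50/200000 s = 0.2500 ms; subtotal = 0.6500 ms
Link 2: t_trans = 8000/(20*10^6) s = 0.4000 ms; t_prop = 800/200000 s = 4.0000 ms; subtotal = 4.4000 ms
Link 3: t_trans = 8000/(50*10^6) s = 0.1600 ms; t_prop = 100/200000 s = 0.5000 ms; subtotal = 0.6600 ms
End-to-end = 0.6500 + 4.4000 + 0.6600 = 5.7100 ms -> 5.710 ms (3 dp)

5.710


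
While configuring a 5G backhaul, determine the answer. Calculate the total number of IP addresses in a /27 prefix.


Given: CIDR prefix /27
Host bits = 32 - 27 = 5
Total addresses = 2^5 = 32

32


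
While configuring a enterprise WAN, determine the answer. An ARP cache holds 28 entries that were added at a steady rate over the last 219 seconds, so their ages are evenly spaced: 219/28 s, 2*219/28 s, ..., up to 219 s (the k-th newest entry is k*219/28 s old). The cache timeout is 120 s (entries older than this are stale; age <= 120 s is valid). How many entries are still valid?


Ages are k * 219/28 s for k = 1..28 (spacing = 7.8214 s).
Entry k is valid iff k * 219/28 <= 120 iff k <= 28 * 120 / 219 = 15.3425
n_valid = floor(15.3425) = 15
(n_stale = 28 - 15 = 13)

15


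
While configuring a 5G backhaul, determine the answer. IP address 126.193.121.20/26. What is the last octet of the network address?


Given: IP = 126.193.121.20, prefix = /26
Subnet mask = 255.255.255.192
Last octet of IP: 20
Last octet of mask: 192
Network last octet = 20 AND 192 = 0

0


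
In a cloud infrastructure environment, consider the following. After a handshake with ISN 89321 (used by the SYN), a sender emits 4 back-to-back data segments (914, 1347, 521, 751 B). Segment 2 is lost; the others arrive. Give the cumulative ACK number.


SYN uses sequence number 89321; first data byte = ISN + 1 = 89322.
Segment 1: SEQ = 89322, len = 914 B, covers [89322, 90235]
Segment 2: SEQ = 90236, len = 1347 B, covers [90236, 91582] [LOST]
Segment 3: SEQ = 91583, len = 521 B, covers [91583, 92103]
Segment 4: SEQ = 92104, len = 751 B, covers [92104, 92854]
In-order data received: bytes [89322, 90235] (segments 1..1).
Segment 2 missing -> gap begins at byte 90236; later segments buffered out of order.
Cumulative ACK = next expected in-order byte = 89322 + 914 = 90236

90236


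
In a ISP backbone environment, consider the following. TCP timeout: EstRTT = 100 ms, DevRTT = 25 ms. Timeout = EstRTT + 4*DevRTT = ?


Given: EstRTT = 100 ms, DevRTT = 25 ms
Timeout = EstRTT + 4 * DevRTT
4 * DevRTT = 4 * 25 = 100
Timeout = 100 + 100 = 200 ms

200


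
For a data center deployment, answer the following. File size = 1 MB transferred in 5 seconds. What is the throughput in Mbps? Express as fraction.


Given: file = 1 MB, time = 5 s
File in Mb = 1 * 8 = 8 Mb
Throughput = 8 / 5 Mbps
Throughput = 8/5 Mbps

8/5


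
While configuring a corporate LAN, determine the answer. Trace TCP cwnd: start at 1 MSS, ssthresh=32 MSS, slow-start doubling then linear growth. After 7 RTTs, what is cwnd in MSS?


RTT 0: cwnd = 1 MSS (initial)
RTT 1: cwnd = 2 MSS (slow start, doubled)
RTT 2: cwnd = 4 MSS (slow start, doubled)
RTT 3: cwnd = 8 MSS (slow start, doubled)
RTT 4: cwnd = 16 MSS (slow start, doubled)
RTT 5: cwnd = 32 MSS (slow start, doubled)
RTT 6: cwnd = 33 MSS (congestion avoidance, +1)
RTT 7: cwnd = 34 MSS (congestion avoidance, +1)

34


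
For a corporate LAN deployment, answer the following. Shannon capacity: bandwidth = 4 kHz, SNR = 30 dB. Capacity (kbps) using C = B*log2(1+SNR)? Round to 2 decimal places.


Given: B = 4 kHz, SNR = 30 dB
SNR linear = 10^(30/10) = 1000
1 + SNR = 1001
log2(1001) = 9.9672262588
C = 4 * 1000 * 9.9672262588 = 39868.9050 bps
C = 39.868905 kbps -> 39.87 kbps (2 dp)

39.87


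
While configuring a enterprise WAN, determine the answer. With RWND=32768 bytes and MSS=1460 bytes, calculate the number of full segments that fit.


Given: RWND = 32768 bytes, MSS = 1460 bytes
Full segments = floor(RWND / MSS)
Full segments = floor(32768 / 1460)
Full segments = floor(22.4438) = 22

22


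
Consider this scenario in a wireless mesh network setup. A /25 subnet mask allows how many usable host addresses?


Given: subnet mask /25
Host bits = 32 - 25 = 7
Total addresses = 2^7 = 128
Usable hosts = 128 - 2 (network + broadcast) = 126

126


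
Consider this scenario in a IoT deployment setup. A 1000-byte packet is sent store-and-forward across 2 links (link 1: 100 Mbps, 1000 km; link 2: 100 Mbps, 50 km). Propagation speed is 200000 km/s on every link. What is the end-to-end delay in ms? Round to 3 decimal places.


Packet = 1000 bytes = 8000 bits. Store-and-forward: sum (t_trans + t_prop) per link.
Link 1: t_trans = 8000/(100*10^6) s = 0.0800 ms; t_prop = 1000/200000 s = 5.0000 ms; subtotal = 5.0800 ms
Link 2: t_trans = 8000/(100*10^6) s = 0.0800 ms; t_prop = 50/200000 s = 0.2500 ms; subtotal = 0.3300 ms
End-to-end = 5.0800 + 0.3300 = 5.4100 ms -> 5.410 ms (3 dp)

5.410


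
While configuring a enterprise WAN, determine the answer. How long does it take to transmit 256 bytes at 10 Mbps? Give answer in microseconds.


Given: packet = 256 bytes, bandwidth = 10 Mbps
Packet in bits = 256 * 8 = 2048 bits
Bandwidth = 10 * 10^6 = 10000000 bps
Time = 2048 / 10000000 seconds
Time in us = 2048 * 10^6 / 10000000 = 204.8

204.8


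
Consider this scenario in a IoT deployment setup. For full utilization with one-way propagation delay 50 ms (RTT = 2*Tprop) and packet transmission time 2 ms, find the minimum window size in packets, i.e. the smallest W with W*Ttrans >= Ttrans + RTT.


Given: Ttrans = 2 ms, RTT = 100 ms (= 2 * Tprop, Tprop = 50 ms)
Time until first ACK returns = Ttrans + RTT = 2 + 100 = 102 ms
Need W * Ttrans >= Ttrans + RTT  ->  W >= (Ttrans + RTT) / Ttrans
(Ttrans + RTT) / Ttrans = 102 / 2 = 51
W_min = ceil(51) = 51

51


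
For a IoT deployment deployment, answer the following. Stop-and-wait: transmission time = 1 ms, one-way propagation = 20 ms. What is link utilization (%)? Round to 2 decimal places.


Given: Ttrans = 1 ms, Tprop = 20 ms
RTT = 2 * Tprop = 2 * 20 = 40 ms
U = Ttrans / (Ttrans + RTT)
U = 1 / (1 + 40)
U = 1 / 41 = 0.02439
U% = 2.44%

2.44


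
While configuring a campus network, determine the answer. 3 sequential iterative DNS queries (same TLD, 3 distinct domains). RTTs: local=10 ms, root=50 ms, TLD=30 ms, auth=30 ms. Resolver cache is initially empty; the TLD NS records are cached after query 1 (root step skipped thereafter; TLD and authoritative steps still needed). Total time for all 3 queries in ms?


Lookup 1 (cold cache): local + root + TLD + auth = 10 + 50 + 30 + 30 = 120 ms
Lookups 2..3 (TLD NS cached -> skip root; new domain -> still ask TLD and auth): local + TLD + auth = 10 + 30 + 30 = 70 ms each
Remaining 2 lookups: 2 * 70 = 140 ms
Total = 120 + 140 = 260 ms

260


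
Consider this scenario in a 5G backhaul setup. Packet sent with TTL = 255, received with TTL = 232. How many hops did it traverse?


Given: initial TTL = 255, received TTL = 232
Hops = initial TTL - received TTL
Hops = 255 - 232 = 23

23


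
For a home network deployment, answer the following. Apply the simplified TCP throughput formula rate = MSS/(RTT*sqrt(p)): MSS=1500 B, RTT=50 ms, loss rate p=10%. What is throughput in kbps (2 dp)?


Given: MSS = 1500 bytes, RTT = 50 ms, loss = 10%
RTT in seconds = 50 / 1000 = 0.05
Loss rate = 10% = 0.1
sqrt(loss) = sqrt(0.1) = 0.316227766017
Throughput (bytes/s) = 1500 / (0.05 * 0.316227766017) = 94868.3298
Throughput (kbps) = 94868.3298 * 8 / 1000 = 758.946638 -> 758.95 kbps (2 dp)

758.95


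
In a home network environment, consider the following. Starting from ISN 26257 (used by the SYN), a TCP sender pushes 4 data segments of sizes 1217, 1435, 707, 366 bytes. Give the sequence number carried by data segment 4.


The SYN occupies sequence number ISN = 26257, so the first data byte is ISN + 1 = 26258.
SEQ of data segment i = (ISN + 1) + sum of payload sizes of segments 1..i-1.
Segment 1: SEQ = 26258, payload = 1217 bytes
Segment 2: SEQ = 27475, payload = 1435 bytes
Segment 3: SEQ = 28910, payload = 707 bytes
Segment 4: SEQ = 29617, payload = 366 bytes
SEQ of segment 4 = 26258 + 1217 + 1435 + 707 = 29617

29617


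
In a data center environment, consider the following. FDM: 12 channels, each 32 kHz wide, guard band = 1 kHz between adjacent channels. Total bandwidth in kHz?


Given: 12 channels, 32 kHz each, guard = 1 kHz
Channel bandwidth = 12 * 32 = 384 kHz
Guard bands = 11 gaps * 1 kHz = 11 kHz
Total = 384 + 11 = 395 kHz

395


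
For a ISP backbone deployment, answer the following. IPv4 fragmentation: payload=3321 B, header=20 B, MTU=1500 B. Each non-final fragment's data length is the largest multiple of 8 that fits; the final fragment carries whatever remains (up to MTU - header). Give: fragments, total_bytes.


Max data per non-final fragment = floor((MTU - header)/8)*8 = floor((1500 - 20)/8)*8 = floor(1480/8)*8 = 1480 B
Final fragment needs no 8-byte alignment: it can carry up to MTU - header = 1480 B
Non-final fragments needed = ceil((payload - 1480) / 1480) = ceil(1841/1480) = ceil(1.2439) = 2
Number of fragments = 2 + 1 = 3
Fragment sizes (data): 2 * 1480 B + 361 B (last, 361 <= 1480 OK)
Total bytes sent = payload + n_frags * header = 3321 + 3*20 = 3321 + 60 = 3381 B

3, 3381


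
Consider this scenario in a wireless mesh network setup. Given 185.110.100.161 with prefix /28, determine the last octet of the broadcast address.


Given: IP = 185.110.100.161, prefix = /28
Host bits = 32 - 28 = 4
Network last octet = 161 AND mask = 160
Host part size = 2^4 - 1 = 15
Broadcast last octet = 160 OR 15 = 175

175


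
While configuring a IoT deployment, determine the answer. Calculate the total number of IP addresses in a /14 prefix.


Given: CIDR prefix /14
Host bits = 32 - 14 = 18
Total addresses = 2^18 = 262144

262144


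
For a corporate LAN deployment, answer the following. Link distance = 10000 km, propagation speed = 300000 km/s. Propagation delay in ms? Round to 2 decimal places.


Given: distance = 10000 km, speed = 300000 km/s
Delay = distance / speed = 10000 / 300000 seconds
Delay in ms = 10000 * 1000 / 300000
Delay = 33.3333 ms
Rounded to 2 dp = 33.33 ms

33.33


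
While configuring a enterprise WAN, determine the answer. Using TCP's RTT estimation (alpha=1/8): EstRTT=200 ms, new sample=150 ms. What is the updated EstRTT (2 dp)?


Given: EstRTT = 200 ms, SampleRTT = 150 ms, alpha = 1/8
New EstRTT = (1 - alpha) * EstRTT + alpha * SampleRTT
(7/8) * 200 = 175
(1/8) * 150 = 18.75
New EstRTT = 175 + 18.75 = 193.75 ms -> 193.75 ms (2 dp)

193.75


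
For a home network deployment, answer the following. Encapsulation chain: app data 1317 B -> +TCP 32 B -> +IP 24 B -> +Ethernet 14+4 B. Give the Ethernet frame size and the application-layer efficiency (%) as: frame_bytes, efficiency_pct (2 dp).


TCP segment = 1317 + 32 = 1349 B
IP packet = 1349 + 24 = 1373 B
Ethernet frame = 1373 + 14 + 4 = 1391 B
Efficiency = app / frame = 1317 / 1391 = 0.946801 = 94.6801% -> 94.68% (2 dp)

1391, 94.68


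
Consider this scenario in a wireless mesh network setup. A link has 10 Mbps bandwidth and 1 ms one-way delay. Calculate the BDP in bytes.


Given: bandwidth = 10 Mbps, delay = 1 ms
BDP in bits = 10 * 10^6 * 1 / 1000
BDP in bits = 10000
BDP in bytes = 10000 / 8 = 1250

1250


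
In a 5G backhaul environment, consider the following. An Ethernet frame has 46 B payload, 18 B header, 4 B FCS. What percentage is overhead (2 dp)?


Given: payload = 46 B, header = 18 B, trailer = 4 B
Overhead bytes = header + trailer = 18 + 4 = 22
Total frame = payload + overhead = 46 + 22 = 68
Overhead % = 22 / 68 * 100 = 32.3529% -> 32.35% (2 dp)

32.35


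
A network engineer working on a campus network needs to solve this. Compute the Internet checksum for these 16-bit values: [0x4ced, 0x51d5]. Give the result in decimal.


Given words: [0x4ced, 0x51d5]
Step 1: Sum all words
Raw sum = 19693 + 20949 = 40642
One's complement = ~40642 & 0xFFFF = 24893

24893


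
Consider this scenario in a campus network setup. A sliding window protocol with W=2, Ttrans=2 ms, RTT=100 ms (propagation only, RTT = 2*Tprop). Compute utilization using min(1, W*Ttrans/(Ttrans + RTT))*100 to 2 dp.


Given: W = 2, Ttrans = 2 ms, RTT = 100 ms (= 2 * Tprop, Tprop = 50 ms)
Cycle time = Ttrans + RTT = 2 + 100 = 102 ms (first packet sent until its ACK returns)
W * Ttrans = 2 * 2 = 4 ms of sending per cycle
W * Ttrans / (Ttrans + RTT) = 4 / 102 = 0.039216
U = min(1, 0.039216) = 0.039216
U% = 3.92%

3.92


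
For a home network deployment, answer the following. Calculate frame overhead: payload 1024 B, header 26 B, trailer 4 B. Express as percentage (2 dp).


Given: payload = 1024 B, header = 26 B, trailer = 4 B
Overhead bytes = header + trailer = 26 + 4 = 30
Total frame = payload + overhead = 1024 + 30 = 1054
Overhead % = 30 / 1054 * 100 = 2.8463% -> 2.85% (2 dp)

2.85


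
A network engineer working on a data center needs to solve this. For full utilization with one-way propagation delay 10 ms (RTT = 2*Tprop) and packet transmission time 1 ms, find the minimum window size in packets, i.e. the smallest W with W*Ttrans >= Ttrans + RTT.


Given: Ttrans = 1 ms, RTT = 20 ms (= 2 * Tprop, Tprop = 10 ms)
Time until first ACK returns = Ttrans + RTT = 1 + 20 = 21 ms
Need W * Ttrans >= Ttrans + RTT  ->  W >= (Ttrans + RTT) / Ttrans
(Ttrans + RTT) / Ttrans = 21 / 1 = 21
W_min = ceil(21) = 21

21


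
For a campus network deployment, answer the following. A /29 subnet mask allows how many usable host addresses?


Given: subnet mask /29
Host bits = 32 - 29 = 3
Total addresses = 2^3 = 8
Usable hosts = 8 - 2 (network + broadcast) = 6

6


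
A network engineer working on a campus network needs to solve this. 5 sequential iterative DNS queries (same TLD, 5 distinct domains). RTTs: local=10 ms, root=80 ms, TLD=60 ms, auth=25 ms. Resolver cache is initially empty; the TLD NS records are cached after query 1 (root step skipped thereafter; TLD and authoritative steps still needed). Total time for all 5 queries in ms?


Lookup 1 (cold cache): local + root + TLD + auth = 10 + 80 + 60 + 25 = 175 ms
Lookups 2..5 (TLD NS cached -> skip root; new domain -> still ask TLD and auth): local + TLD + auth = 10 + 60 + 25 = 95 ms each
Remaining 4 lookups: 4 * 95 = 380 ms
Total = 175 + 380 = 555 ms

555


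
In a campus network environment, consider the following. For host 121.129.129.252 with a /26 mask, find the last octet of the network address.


Given: IP = 121.129.129.252, prefix = /26
Subnet mask = 255.255.255.192
Last octet of IP: 252
Last octet of mask: 192
Network last octet = 252 AND 192 = 192

192


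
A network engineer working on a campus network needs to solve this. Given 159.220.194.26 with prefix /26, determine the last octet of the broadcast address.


Given: IP = 159.220.194.26, prefix = /26
Host bits = 32 - 26 = 6
Network last octet = 26 AND mask = 0
Host part size = 2^6 - 1 = 63
Broadcast last octet = 0 OR 63 = 63

63


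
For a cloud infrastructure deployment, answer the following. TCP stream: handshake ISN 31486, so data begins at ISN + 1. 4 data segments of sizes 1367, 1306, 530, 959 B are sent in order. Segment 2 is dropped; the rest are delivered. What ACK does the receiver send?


SYN uses sequence number 31486; first data byte = ISN + 1 = 31487.
Segment 1: SEQ = 31487, len = 1367 B, covers [31487, 32853]
Segment 2: SEQ = 32854, len = 1306 B, covers [32854, 34159] [LOST]
Segment 3: SEQ = 34160, len = 530 B, covers [34160, 34689]
Segment 4: SEQ = 34690, len = 959 B, covers [34690, 35648]
In-order data received: bytes [31487, 32853] (segments 1..1).
Segment 2 missing -> gap begins at byte 32854; later segments buffered out of order.
Cumulative ACK = next expected in-order byte = 31487 + 1367 = 32854

32854


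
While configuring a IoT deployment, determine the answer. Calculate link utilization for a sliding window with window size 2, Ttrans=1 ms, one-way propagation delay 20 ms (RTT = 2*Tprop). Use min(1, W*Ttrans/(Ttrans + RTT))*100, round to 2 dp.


Given: W = 2, Ttrans = 1 ms, RTT = 40 ms (= 2 * Tprop, Tprop = 20 ms)
Cycle time = Ttrans + RTT = 1 + 40 = 41 ms (first packet sent until its ACK returns)
W * Ttrans = 2 * 1 = 2 ms of sending per cycle
W * Ttrans / (Ttrans + RTT) = 2 / 41 = 0.048780
U = min(1, 0.048780) = 0.048780
U% = 4.88%

4.88


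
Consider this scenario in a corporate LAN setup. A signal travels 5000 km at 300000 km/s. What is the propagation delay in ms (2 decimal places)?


Given: distance = 5000 km, speed = 300000 km/s
Delay = distance / speed = 5000 / 300000 seconds
Delay in ms = 5000 * 1000 / 300000
Delay = 16.6667 ms
Rounded to 2 dp = 16.67 ms

16.67


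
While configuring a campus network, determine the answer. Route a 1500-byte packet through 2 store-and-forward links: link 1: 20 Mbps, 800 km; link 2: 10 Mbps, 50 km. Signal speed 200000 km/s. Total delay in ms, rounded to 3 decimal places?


Packet = 1500 bytes = 12000 bits. Store-and-forward: sum (t_trans + t_prop) per link.
Link 1: t_trans = 12000/(20*10^6) s = 0.6000 ms; t_prop = 800/200000 s = 4.0000 ms; subtotal = 4.6000 ms
Link 2: t_trans = 12000/(10*10^6) s = 1.2000 ms; t_prop = 50/200000 s = 0.2500 ms; subtotal = 1.4500 ms
End-to-end = 4.6000 + 1.4500 = 6.0500 ms -> 6.050 ms (3 dp)

6.050


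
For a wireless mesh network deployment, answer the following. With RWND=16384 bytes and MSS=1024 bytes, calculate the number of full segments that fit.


Given: RWND = 16384 bytes, MSS = 1024 bytes
Full segments = floor(RWND / MSS)
Full segments = floor(16384 / 1024)
Full segments = floor(16.0) = 16

16


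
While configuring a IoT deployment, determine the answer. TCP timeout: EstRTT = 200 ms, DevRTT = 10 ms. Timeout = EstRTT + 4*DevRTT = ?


Given: EstRTT = 200 ms, DevRTT = 10 ms
Timeout = EstRTT + 4 * DevRTT
4 * DevRTT = 4 * 10 = 40
Timeout = 200 + 40 = 240 ms

240


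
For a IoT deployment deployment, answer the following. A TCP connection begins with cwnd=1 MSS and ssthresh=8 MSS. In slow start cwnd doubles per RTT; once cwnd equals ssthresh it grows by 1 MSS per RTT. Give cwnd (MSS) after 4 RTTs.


RTT 0: cwnd = 1 MSS (initial)
RTT 1: cwnd = 2 MSS (slow start, doubled)
RTT 2: cwnd = 4 MSS (slow start, doubled)
RTT 3: cwnd = 8 MSS (slow start, doubled)
RTT 4: cwnd = 9 MSS (congestion avoidance, +1)

9


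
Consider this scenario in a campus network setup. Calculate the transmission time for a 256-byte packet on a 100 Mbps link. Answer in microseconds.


Given: packet = 256 bytes, bandwidth = 100 Mbps
Packet in bits = 256 * 8 = 2048 bits
Bandwidth = 100 * 10^6 = 100000000 bps
Time = 2048 / 100000000 seconds
Time in us = 2048 * 10^6 / 100000000 = 20.48

20.48


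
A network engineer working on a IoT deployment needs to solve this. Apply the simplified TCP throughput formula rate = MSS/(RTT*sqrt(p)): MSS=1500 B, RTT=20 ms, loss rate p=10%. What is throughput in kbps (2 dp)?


Given: MSS = 1500 bytes, RTT = 20 ms, loss = 10%
RTT in seconds = 20 / 1000 = 0.02
Loss rate = 10% = 0.1
sqrt(loss) = sqrt(0.1) = 0.316227766017
Throughput (bytes/s) = 1500 / (0.02 * 0.316227766017) = 237170.8245
Throughput (kbps) = 237170.8245 * 8 / 1000 = 1897.366596 -> 1897.37 kbps (2 dp)

1897.37


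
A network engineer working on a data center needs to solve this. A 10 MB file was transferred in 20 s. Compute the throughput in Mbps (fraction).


Given: file = 10 MB, time = 20 s
File in Mb = 10 * 8 = 80 Mb
Throughput = 80 / 20 Mbps
Throughput = 4 Mbps

4


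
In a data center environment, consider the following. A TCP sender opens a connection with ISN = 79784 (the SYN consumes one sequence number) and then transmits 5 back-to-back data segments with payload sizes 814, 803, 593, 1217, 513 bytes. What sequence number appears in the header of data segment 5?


The SYN occupies sequence number ISN = 79784, so the first data byte is ISN + 1 = 79785.
SEQ of data segment i = (ISN + 1) + sum of payload sizes of segments 1..i-1.
Segment 1: SEQ = 79785, payload = 814 bytes
Segment 2: SEQ = 80599, payload = 803 bytes
Segment 3: SEQ = 81402, payload = 593 bytes
Segment 4: SEQ = 81995, payload = 1217 bytes
Segment 5: SEQ = 83212, payload = 513 bytes
SEQ of segment 5 = 79785 + 814 + 803 + 593 + 1217 = 83212

83212


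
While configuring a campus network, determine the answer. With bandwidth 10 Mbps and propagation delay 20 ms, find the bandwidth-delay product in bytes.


Given: bandwidth = 10 Mbps, delay = 20 ms
BDP in bits = 10 * 10^6 * 20 / 1000
BDP in bits = 200000
BDP in bytes = 200000 / 8 = 25000

25000


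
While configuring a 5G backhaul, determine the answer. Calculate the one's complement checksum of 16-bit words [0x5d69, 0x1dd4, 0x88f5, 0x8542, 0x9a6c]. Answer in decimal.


Given words: [0x5d69, 0x1dd4, 0x88f5, 0x8542, 0x9a6c]
Step 1: Sum all words
Raw sum = 23913 + 7636 + 35061 + 34114 + 39532 = 140256
Step 2: Fold carry: (9184 + 2) = 9186
One's complement = ~9186 & 0xFFFF = 56349

56349


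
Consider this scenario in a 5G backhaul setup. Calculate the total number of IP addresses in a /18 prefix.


Given: CIDR prefix /18
Host bits = 32 - 18 = 14
Total addresses = 2^14 = 16384

16384


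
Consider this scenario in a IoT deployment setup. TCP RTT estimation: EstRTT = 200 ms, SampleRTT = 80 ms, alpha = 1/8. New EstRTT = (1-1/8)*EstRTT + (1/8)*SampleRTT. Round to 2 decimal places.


Given: EstRTT = 200 ms, SampleRTT = 80 ms, alpha = 1/8
New EstRTT = (1 - alpha) * EstRTT + alpha * SampleRTT
(7/8) * 200 = 175
(1/8) * 80 = 10
New EstRTT = 175 + 10 = 185 ms -> 185.00 ms (2 dp)

185.00


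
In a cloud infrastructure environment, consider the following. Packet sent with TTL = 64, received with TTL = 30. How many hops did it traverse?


Given: initial TTL = 64, received TTL = 30
Hops = initial TTL - received TTL
Hops = 64 - 30 = 34

34


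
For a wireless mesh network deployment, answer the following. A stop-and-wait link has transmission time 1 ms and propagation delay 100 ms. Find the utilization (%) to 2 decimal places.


Given: Ttrans = 1 ms, Tprop = 100 ms
RTT = 2 * Tprop = 2 * 100 = 200 ms
U = Ttrans / (Ttrans + RTT)
U = 1 / (1 + 200)
U = 1 / 201 = 0.004975
U% = 0.50%

0.50


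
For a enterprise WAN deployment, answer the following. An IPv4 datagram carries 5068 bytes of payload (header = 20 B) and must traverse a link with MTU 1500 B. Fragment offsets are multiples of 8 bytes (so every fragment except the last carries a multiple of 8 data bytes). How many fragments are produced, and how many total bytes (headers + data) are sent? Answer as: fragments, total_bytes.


Max data per non-final fragment = floor((MTU - header)/8)*8 = floor((1500 - 20)/8)*8 = floor(1480/8)*8 = 1480 B
Final fragment needs no 8-byte alignment: it can carry up to MTU - header = 1480 B
Non-final fragments needed = ceil((payload - 1480) / 1480) = ceil(3588/1480) = ceil(2.4243) = 3
Number of fragments = 3 + 1 = 4
Fragment sizes (data): 3 * 1480 B + 628 B (last, 628 <= 1480 OK)
Total bytes sent = payload + n_frags * header = 5068 + 4*20 = 5068 + 80 = 5148 B

4, 5148


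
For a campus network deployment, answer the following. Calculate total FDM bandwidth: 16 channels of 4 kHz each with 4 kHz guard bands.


Given: 16 channels, 4 kHz each, guard = 4 kHz
Channel bandwidth = 16 * 4 = 64 kHz
Guard bands = 15 gaps * 4 kHz = 60 kHz
Total = 64 + 60 = 124 kHz

124


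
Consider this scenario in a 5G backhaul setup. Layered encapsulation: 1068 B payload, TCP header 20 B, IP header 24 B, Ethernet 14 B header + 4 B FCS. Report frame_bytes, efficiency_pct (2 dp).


TCP segment = 1068 + 20 = 1088 B
IP packet = 1088 + 24 = 1112 B
Ethernet frame = 1112 + 14 + 4 = 1130 B
Efficiency = app / frame = 1068 / 1130 = 0.945133 = 94.5133% -> 94.51% (2 dp)

1130, 94.51


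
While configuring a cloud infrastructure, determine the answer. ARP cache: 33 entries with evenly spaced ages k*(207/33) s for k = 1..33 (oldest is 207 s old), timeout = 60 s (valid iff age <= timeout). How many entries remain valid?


Ages are k * 207/33 s for k = 1..33 (spacing = 6.2727 s).
Entry k is valid iff k * 207/33 <= 60 iff k <= 33 * 60 / 207 = 9.5652
n_valid = floor(9.5652) = 9
(n_stale = 33 - 9 = 24)

9


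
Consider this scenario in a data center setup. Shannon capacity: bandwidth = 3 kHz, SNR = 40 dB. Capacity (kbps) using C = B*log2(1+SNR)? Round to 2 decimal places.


Given: B = 3 kHz, SNR = 40 dB
SNR linear = 10^(40/10) = 10000
1 + SNR = 10001
log2(10001) = 13.2878566418
C = 3 * 1000 * 13.2878566418 = 39863.5699 bps
C = 39.863570 kbps -> 39.86 kbps (2 dp)

39.86


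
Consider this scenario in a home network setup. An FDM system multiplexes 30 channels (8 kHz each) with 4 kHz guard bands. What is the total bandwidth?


Given: 30 channels, 8 kHz each, guard = 4 kHz
Channel bandwidth = 30 * 8 = 240 kHz
Guard bands = 29 gaps * 4 kHz = 116 kHz
Total = 240 + 116 = 356 kHz

356


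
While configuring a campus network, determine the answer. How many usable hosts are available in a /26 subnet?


Given: subnet mask /26
Host bits = 32 - 26 = 6
Total addresses = 2^6 = 64
Usable hosts = 64 - 2 (network + broadcast) = 62

62


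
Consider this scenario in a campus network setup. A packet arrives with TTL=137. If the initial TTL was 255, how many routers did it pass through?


Given: initial TTL = 255, received TTL = 137
Hops = initial TTL - received TTL
Hops = 255 - 137 = 118

118


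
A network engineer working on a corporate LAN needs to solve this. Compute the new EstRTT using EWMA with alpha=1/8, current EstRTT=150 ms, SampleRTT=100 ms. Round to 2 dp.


Given: EstRTT = 150 ms, SampleRTT = 100 ms, alpha = 1/8
New EstRTT = (1 - alpha) * EstRTT + alpha * SampleRTT
(7/8) * 150 = 131.25
(1/8) * 100 = 12.5
New EstRTT = 131.25 + 12.5 = 143.75 ms -> 143.75 ms (2 dp)

143.75


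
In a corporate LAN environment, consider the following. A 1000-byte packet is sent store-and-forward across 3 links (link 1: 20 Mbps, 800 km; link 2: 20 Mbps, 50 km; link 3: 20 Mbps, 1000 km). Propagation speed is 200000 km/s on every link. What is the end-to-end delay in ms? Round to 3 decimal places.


Packet = 1000 bytes = 8000 bits. Store-and-forward: sum (t_trans + t_prop) per link.
Link 1: t_trans = 8000/(20*10^6) s = 0.4000 ms; t_prop = 800/200000 s = 4.0000 ms; subtotal = 4.4000 ms
Link 2: t_trans = 8000/(20*10^6) s = 0.4000 ms; t_prop = 50/200000 s = 0.2500 ms; subtotal = 0.6500 ms
Link 3: t_trans = 8000/(20*10^6) s = 0.4000 ms; t_prop = 1000/200000 s = 5.0000 ms; subtotal = 5.4000 ms
End-to-end = 4.4000 + 0.6500 + 5.4000 = 10.4500 ms -> 10.450 ms (3 dp)

10.450


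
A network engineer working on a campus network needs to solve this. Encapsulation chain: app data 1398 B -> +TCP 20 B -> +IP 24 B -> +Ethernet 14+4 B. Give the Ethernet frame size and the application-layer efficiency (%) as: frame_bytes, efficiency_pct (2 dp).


TCP segment = 1398 + 20 = 1418 B
IP packet = 1418 + 24 = 1442 B
Ethernet frame = 1442 + 14 + 4 = 1460 B
Efficiency = app / frame = 1398 / 1460 = 0.957534 = 95.7534% -> 95.75% (2 dp)

1460, 95.75


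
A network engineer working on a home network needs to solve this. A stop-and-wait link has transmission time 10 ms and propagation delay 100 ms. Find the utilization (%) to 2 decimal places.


Given: Ttrans = 10 ms, Tprop = 100 ms
RTT = 2 * Tprop = 2 * 100 = 200 ms
U = Ttrans / (Ttrans + RTT)
U = 10 / (10 + 200)
U = 10 / 210 = 0.047619
U% = 4.76%

4.76


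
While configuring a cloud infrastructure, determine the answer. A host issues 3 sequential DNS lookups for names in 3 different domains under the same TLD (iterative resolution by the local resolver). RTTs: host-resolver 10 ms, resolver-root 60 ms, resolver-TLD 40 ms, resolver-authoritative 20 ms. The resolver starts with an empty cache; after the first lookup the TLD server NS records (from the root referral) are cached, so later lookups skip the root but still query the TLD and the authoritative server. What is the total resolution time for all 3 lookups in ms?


Lookup 1 (cold cache): local + root + TLD + auth = 10 + 60 + 40 + 20 = 130 ms
Lookups 2..3 (TLD NS cached -> skip root; new domain -> still ask TLD and auth): local + TLD + auth = 10 + 40 + 20 = 70 ms each
Remaining 2 lookups: 2 * 70 = 140 ms
Total = 130 + 140 = 270 ms

270
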